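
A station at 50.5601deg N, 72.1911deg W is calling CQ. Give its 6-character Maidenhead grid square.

Offset from 180°W / 90°S: lon 107.8089°, lat 140.5601°.
Field (20°×10°, letters A–R): 107.8089/20 → 5 → F, 140.5601/10 → 14 → O; chars FO.
Square (2°×1°, digits 0–9): 7.8089/2 → 3, 0.5601/1 → 0; chars 30.
Subsquare (5′×2.5′, letters a–x): 1.8089/0.0833333 → 21 → v, 0.5601/0.0416667 → 13 → n; chars vn.

FO30vn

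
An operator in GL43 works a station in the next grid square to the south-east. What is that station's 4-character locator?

GL52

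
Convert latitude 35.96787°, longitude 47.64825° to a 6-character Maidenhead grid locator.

LM35tx

Add 180° to longitude and 90° to latitude: 227.6482, 125.9679.
Field: 227.6482/20 → 11 → L, 125.9679/10 → 12 → M; chars LM.
Square: 7.6482/2 → 3, 5.9679/1 → 5; chars 35.
Subsquare: 1.6482/0.0833333 → 19 → t, 0.9679/0.0416667 → 23 → x; chars tx.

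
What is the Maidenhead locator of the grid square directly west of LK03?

KK93

Longitude square 0; −1 → -1, wraps to 9, carry into field.
Longitude field L = 11; −1 → 10 = K.
The latitude characters are unchanged.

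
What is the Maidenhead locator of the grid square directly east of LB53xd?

LB63ad

Longitude subsquare x = 23; +1 → 24, wraps to 0 = a, carry into square.
Longitude square 5; +1 → 6.
The latitude characters are unchanged.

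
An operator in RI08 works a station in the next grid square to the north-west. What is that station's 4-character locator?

QI99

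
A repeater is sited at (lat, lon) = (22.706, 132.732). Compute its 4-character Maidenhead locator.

PL62

Add 180° to longitude and 90° to latitude: 312.73, 112.71.
Field (20°×10°, letters A–R): 312.73/20 → 15 → P, 112.71/10 → 11 → L; chars PL.
Square (2°×1°, digits 0–9): 12.73/2 → 6, 2.71/1 → 2; chars 62.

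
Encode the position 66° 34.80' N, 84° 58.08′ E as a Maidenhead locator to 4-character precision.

Offset from 180°W / 90°S: lon 264.97°, lat 156.58°.
Field (20°×10°, letters A–R): lon ⌊264.97/20⌋ = 13 → N; lat ⌊156.58/10⌋ = 15 → P.
Square (2°×1°, digits 0–9): lon ⌊4.97/2⌋ = 2; lat ⌊6.58/1⌋ = 6.

NP26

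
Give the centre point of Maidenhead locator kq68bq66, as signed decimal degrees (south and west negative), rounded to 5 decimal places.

78.69375, 32.13750

Field K=10, Q=16: +10·20° lon, +16·10° lat → SW at lon 20°, lat 70°.
Square 6, 8: +6·2° lon, +8·1° lat → SW at lon 32°, lat 78°.
Subsquare b=1, q=16: +1·0.0833333° lon, +16·0.0416667° lat → SW at lon 32.0833°, lat 78.6667°.
Extended square 6, 6: +6·0.00833333° lon, +6·0.00416667° lat → SW at lon 32.1333°, lat 78.6917°.
Cell spans 0.00833333° lon × 0.00416667° lat. Centre is SW corner plus half of each.
latitude 78.69375, longitude 32.13750.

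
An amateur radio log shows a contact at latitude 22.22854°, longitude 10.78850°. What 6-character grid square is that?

Offset from 180°W / 90°S: lon 190.7885°, lat 112.2285°.
Field: lon ⌊190.7885/20⌋ = 9 → J; lat ⌊112.2285/10⌋ = 11 → L.
Square: lon ⌊10.7885/2⌋ = 5; lat ⌊2.2285/1⌋ = 2.
Subsquare: lon ⌊0.7885/0.0833333⌋ = 9 → j; lat ⌊0.2285/0.0416667⌋ = 5 → f.

JL52jf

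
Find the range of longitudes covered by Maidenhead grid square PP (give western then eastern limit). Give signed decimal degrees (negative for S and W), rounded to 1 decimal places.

Field P=15, P=15: +15·20° lon, +15·10° lat → SW at lon 120°, lat 60°.
Cell spans 20° lon × 10° lat.
west 120.0, east 140.0.

120.0, 140.0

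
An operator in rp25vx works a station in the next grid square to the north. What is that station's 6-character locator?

Latitude subsquare x = 23; +1 → 24, wraps to 0 = a, carry into square.
Latitude square 5; +1 → 6.
The longitude characters are unchanged.

RP26va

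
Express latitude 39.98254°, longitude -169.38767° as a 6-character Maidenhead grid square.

AM59hx

Shift to the Maidenhead origin (180°W, 90°S): lon 10.6123, lat 129.9825.
Field: 10.6123/20 → 0 → A, 129.9825/10 → 12 → M; chars AM.
Square: 10.6123/2 → 5, 9.9825/1 → 9; chars 59.
Subsquare: 0.6123/0.0833333 → 7 → h, 0.9825/0.0416667 → 23 → x; chars hx.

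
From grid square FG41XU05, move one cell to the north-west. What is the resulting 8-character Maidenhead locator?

Longitude extended square 0; −1 → -1, wraps to 9, carry into subsquare.
Longitude subsquare x = 23; −1 → 22 = w.
Latitude extended square 5; +1 → 6.

FG41wu96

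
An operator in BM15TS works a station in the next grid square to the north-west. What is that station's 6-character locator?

Longitude subsquare t = 19; −1 → 18 = s.
Latitude subsquare s = 18; +1 → 19 = t.

BM15st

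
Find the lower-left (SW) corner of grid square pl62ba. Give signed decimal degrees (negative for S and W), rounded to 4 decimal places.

Field P=15, L=11: +15·20° lon, +11·10° lat → SW at lon 120°, lat 20°.
Square 6, 2: +6·2° lon, +2·1° lat → SW at lon 132°, lat 22°.
Subsquare b=1, a=0: +1·0.0833333° lon, +0·0.0416667° lat → SW at lon 132.083°, lat 22°.
latitude 22.0000, longitude 132.0833.

22.0000, 132.0833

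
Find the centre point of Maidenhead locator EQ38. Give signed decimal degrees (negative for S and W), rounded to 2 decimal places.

Field E=4, Q=16: +4·20° lon, +16·10° lat → SW at lon -100°, lat 70°.
Square 3, 8: +3·2° lon, +8·1° lat → SW at lon -94°, lat 78°.
Cell spans 2° lon × 1° lat. Centre is SW corner plus half of each.
latitude 78.50, longitude -93.00.

78.50, -93.00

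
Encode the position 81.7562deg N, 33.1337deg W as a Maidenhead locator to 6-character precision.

HR31ks

Shift to the Maidenhead origin (180°W, 90°S): lon 146.8663, lat 171.7562.
Field: 146.8663/20 → 7 → H, 171.7562/10 → 17 → R; chars HR.
Square: 6.8663/2 → 3, 1.7562/1 → 1; chars 31.
Subsquare: 0.8663/0.0833333 → 10 → k, 0.7562/0.0416667 → 18 → s; chars ks.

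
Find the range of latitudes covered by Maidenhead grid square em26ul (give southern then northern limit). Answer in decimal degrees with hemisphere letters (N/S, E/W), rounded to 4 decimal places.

36.4583° N, 36.5000° N

Field E=4, M=12: +4·20° lon, +12·10° lat → SW at lon -100°, lat 30°.
Square 2, 6: +2·2° lon, +6·1° lat → SW at lon -96°, lat 36°.
Subsquare u=20, l=11: +20·0.0833333° lon, +11·0.0416667° lat → SW at lon -94.3333°, lat 36.4583°.
Cell spans 0.0833333° lon × 0.0416667° lat.
south 36.4583° N, north 36.5000° N.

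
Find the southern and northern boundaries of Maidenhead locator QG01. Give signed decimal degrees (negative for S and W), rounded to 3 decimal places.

Field Q=16, G=6: +16·20° lon, +6·10° lat → SW at lon 140°, lat -30°.
Square 0, 1: +0·2° lon, +1·1° lat → SW at lon 140°, lat -29°.
Cell spans 2° lon × 1° lat.
south -29.000, north -28.000.

-29.000, -28.000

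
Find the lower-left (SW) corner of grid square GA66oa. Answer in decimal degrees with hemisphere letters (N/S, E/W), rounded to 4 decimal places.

84.0000° S, 46.8333° W

Field G=6, A=0: +6·20° lon, +0·10° lat → SW at lon -60°, lat -90°.
Square 6, 6: +6·2° lon, +6·1° lat → SW at lon -48°, lat -84°.
Subsquare o=14, a=0: +14·0.0833333° lon, +0·0.0416667° lat → SW at lon -46.8333°, lat -84°.
latitude 84.0000° S, longitude 46.8333° W.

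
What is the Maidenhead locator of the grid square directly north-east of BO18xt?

Longitude subsquare x = 23; +1 → 24, wraps to 0 = a, carry into square.
Longitude square 1; +1 → 2.
Latitude subsquare t = 19; +1 → 20 = u.

BO28au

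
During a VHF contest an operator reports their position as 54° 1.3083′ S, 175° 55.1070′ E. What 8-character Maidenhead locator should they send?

Shift to the Maidenhead origin (180°W, 90°S): lon 355.91845, lat 35.97819.
Field: lon ⌊355.91845/20⌋ = 17 → R; lat ⌊35.97819/10⌋ = 3 → D.
Square: lon ⌊15.91845/2⌋ = 7; lat ⌊5.97819/1⌋ = 5.
Subsquare: lon ⌊1.91845/0.0833333⌋ = 23 → x; lat ⌊0.97819/0.0416667⌋ = 23 → x.
Extended square: lon ⌊0.00178/0.00833333⌋ = 0; lat ⌊0.01986/0.00416667⌋ = 4.

RD75xx04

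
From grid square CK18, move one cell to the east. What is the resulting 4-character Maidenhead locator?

Longitude square 1; +1 → 2.
The latitude characters are unchanged.

CK28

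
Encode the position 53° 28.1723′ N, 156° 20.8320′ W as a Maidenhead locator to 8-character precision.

BO13tl82

Offset from 180°W / 90°S: lon 23.65280°, lat 143.46954°.
Field: 23.65280/20 → 1 → B, 143.46954/10 → 14 → O; chars BO.
Square: 3.65280/2 → 1, 3.46954/1 → 3; chars 13.
Subsquare: 1.65280/0.0833333 → 19 → t, 0.46954/0.0416667 → 11 → l; chars tl.
Extended square: 0.06947/0.00833333 → 8, 0.01120/0.00416667 → 2; chars 82.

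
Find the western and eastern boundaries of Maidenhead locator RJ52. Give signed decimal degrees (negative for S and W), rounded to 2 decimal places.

170.00, 172.00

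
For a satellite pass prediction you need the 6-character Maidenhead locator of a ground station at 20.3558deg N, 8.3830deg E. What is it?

JL40ei

Add 180° to longitude and 90° to latitude: 188.3830, 110.3558.
Field: lon ⌊188.3830/20⌋ = 9 → J; lat ⌊110.3558/10⌋ = 11 → L.
Square: lon ⌊8.3830/2⌋ = 4; lat ⌊0.3558/1⌋ = 0.
Subsquare: lon ⌊0.3830/0.0833333⌋ = 4 → e; lat ⌊0.3558/0.0416667⌋ = 8 → i.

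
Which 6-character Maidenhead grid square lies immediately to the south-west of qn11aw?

QN01xv

Longitude subsquare a = 0; −1 → -1, wraps to 23 = x, carry into square.
Longitude square 1; −1 → 0.
Latitude subsquare w = 22; −1 → 21 = v.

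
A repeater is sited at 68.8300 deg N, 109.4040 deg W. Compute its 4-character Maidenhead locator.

DP58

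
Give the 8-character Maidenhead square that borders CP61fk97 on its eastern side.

Longitude extended square 9; +1 → 10, wraps to 0, carry into subsquare.
Longitude subsquare f = 5; +1 → 6 = g.
The latitude characters are unchanged.

CP61gk07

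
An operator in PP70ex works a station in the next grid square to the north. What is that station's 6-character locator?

PP71ea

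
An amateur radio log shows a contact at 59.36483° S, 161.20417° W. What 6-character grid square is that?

AD90jp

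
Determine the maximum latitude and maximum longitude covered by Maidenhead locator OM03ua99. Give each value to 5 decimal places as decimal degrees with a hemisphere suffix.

Field O=14, M=12: +14·20° lon, +12·10° lat → SW at lon 100°, lat 30°.
Square 0, 3: +0·2° lon, +3·1° lat → SW at lon 100°, lat 33°.
Subsquare u=20, a=0: +20·0.0833333° lon, +0·0.0416667° lat → SW at lon 101.667°, lat 33°.
Extended square 9, 9: +9·0.00833333° lon, +9·0.00416667° lat → SW at lon 101.742°, lat 33.0375°.
Cell spans 0.00833333° lon × 0.00416667° lat. NE corner is SW corner plus one full cell.
latitude 33.04167° N, longitude 101.75000° E.

33.04167° N, 101.75000° E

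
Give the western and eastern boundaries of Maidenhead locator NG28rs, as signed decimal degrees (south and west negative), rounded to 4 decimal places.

85.4167, 85.5000

Field N=13, G=6: +13·20° lon, +6·10° lat → SW at lon 80°, lat -30°.
Square 2, 8: +2·2° lon, +8·1° lat → SW at lon 84°, lat -22°.
Subsquare r=17, s=18: +17·0.0833333° lon, +18·0.0416667° lat → SW at lon 85.4167°, lat -21.25°.
Cell spans 0.0833333° lon × 0.0416667° lat.
west 85.4167, east 85.5000.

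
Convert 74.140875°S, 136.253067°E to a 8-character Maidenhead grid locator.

PB85du06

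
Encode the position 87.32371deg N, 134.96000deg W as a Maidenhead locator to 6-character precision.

Add 180° to longitude and 90° to latitude: 45.0400, 177.3237.
Field: 45.0400/20 → 2 → C, 177.3237/10 → 17 → R; chars CR.
Square: 5.0400/2 → 2, 7.3237/1 → 7; chars 27.
Subsquare: 1.0400/0.0833333 → 12 → m, 0.3237/0.0416667 → 7 → h; chars mh.

CR27mh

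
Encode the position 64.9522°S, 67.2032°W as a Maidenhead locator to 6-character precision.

FC65jb

Offset from 180°W / 90°S: lon 112.7968°, lat 25.0478°.
Field: 112.7968/20 → 5 → F, 25.0478/10 → 2 → C; chars FC.
Square: 12.7968/2 → 6, 5.0478/1 → 5; chars 65.
Subsquare: 0.7968/0.0833333 → 9 → j, 0.0478/0.0416667 → 1 → b; chars jb.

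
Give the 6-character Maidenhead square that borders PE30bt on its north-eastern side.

PE30cu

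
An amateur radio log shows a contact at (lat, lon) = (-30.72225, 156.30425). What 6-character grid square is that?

QF89dg

Add 180° to longitude and 90° to latitude: 336.3043, 59.2777.
Field (20°×10°, letters A–R): lon ⌊336.3043/20⌋ = 16 → Q; lat ⌊59.2777/10⌋ = 5 → F.
Square (2°×1°, digits 0–9): lon ⌊16.3043/2⌋ = 8; lat ⌊9.2777/1⌋ = 9.
Subsquare (5′×2.5′, letters a–x): lon ⌊0.3043/0.0833333⌋ = 3 → d; lat ⌊0.2777/0.0416667⌋ = 6 → g.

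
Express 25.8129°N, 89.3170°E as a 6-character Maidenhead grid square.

Add 180° to longitude and 90° to latitude: 269.3170, 115.8129.
Field: 269.3170/20 → 13 → N, 115.8129/10 → 11 → L; chars NL.
Square: 9.3170/2 → 4, 5.8129/1 → 5; chars 45.
Subsquare: 1.3170/0.0833333 → 15 → p, 0.8129/0.0416667 → 19 → t; chars pt.

NL45pt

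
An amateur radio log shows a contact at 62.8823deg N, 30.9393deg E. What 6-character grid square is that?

KP52lv

Offset from 180°W / 90°S: lon 210.9393°, lat 152.8823°.
Field: lon ⌊210.9393/20⌋ = 10 → K; lat ⌊152.8823/10⌋ = 15 → P.
Square: lon ⌊10.9393/2⌋ = 5; lat ⌊2.8823/1⌋ = 2.
Subsquare: lon ⌊0.9393/0.0833333⌋ = 11 → l; lat ⌊0.8823/0.0416667⌋ = 21 → v.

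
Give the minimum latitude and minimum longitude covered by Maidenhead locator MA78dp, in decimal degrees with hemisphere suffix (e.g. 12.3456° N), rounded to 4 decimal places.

81.3750° S, 74.2500° E

Field M=12, A=0: +12·20° lon, +0·10° lat → SW at lon 60°, lat -90°.
Square 7, 8: +7·2° lon, +8·1° lat → SW at lon 74°, lat -82°.
Subsquare d=3, p=15: +3·0.0833333° lon, +15·0.0416667° lat → SW at lon 74.25°, lat -81.375°.
latitude 81.3750° S, longitude 74.2500° E.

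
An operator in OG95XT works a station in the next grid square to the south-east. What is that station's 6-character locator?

PG05as

Longitude subsquare x = 23; +1 → 24, wraps to 0 = a, carry into square.
Longitude square 9; +1 → 10, wraps to 0, carry into field.
Longitude field O = 14; +1 → 15 = P.
Latitude subsquare t = 19; −1 → 18 = s.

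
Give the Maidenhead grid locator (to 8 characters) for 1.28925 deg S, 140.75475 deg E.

QI08jr00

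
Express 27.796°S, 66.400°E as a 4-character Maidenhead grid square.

Add 180° to longitude and 90° to latitude: 246.40, 62.20.
Field (20°×10°, letters A–R): lon ⌊246.40/20⌋ = 12 → M; lat ⌊62.20/10⌋ = 6 → G.
Square (2°×1°, digits 0–9): lon ⌊6.40/2⌋ = 3; lat ⌊2.20/1⌋ = 2.

MG32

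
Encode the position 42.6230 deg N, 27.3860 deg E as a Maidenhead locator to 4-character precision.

KN32

Shift to the Maidenhead origin (180°W, 90°S): lon 207.39, lat 132.62.
Field: 207.39/20 → 10 → K, 132.62/10 → 13 → N; chars KN.
Square: 7.39/2 → 3, 2.62/1 → 2; chars 32.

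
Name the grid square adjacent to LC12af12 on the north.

LC12af13

Latitude extended square 2; +1 → 3.
The longitude characters are unchanged.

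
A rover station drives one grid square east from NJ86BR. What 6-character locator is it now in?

NJ86cr

Longitude subsquare b = 1; +1 → 2 = c.
The latitude characters are unchanged.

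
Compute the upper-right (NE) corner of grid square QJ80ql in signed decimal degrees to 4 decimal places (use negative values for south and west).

Field Q=16, J=9: +16·20° lon, +9·10° lat → SW at lon 140°, lat 0°.
Square 8, 0: +8·2° lon, +0·1° lat → SW at lon 156°, lat 0°.
Subsquare q=16, l=11: +16·0.0833333° lon, +11·0.0416667° lat → SW at lon 157.333°, lat 0.458333°.
Cell spans 0.0833333° lon × 0.0416667° lat. NE corner is SW corner plus one full cell.
latitude 0.5000, longitude 157.4167.

0.5000, 157.4167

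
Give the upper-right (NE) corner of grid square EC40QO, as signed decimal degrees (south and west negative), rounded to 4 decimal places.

-69.3750, -90.5833

Field E=4, C=2: +4·20° lon, +2·10° lat → SW at lon -100°, lat -70°.
Square 4, 0: +4·2° lon, +0·1° lat → SW at lon -92°, lat -70°.
Subsquare q=16, o=14: +16·0.0833333° lon, +14·0.0416667° lat → SW at lon -90.6667°, lat -69.4167°.
Cell spans 0.0833333° lon × 0.0416667° lat. NE corner is SW corner plus one full cell.
latitude -69.3750, longitude -90.5833.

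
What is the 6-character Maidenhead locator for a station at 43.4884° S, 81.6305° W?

Offset from 180°W / 90°S: lon 98.3695°, lat 46.5116°.
Field: 98.3695/20 → 4 → E, 46.5116/10 → 4 → E; chars EE.
Square: 18.3695/2 → 9, 6.5116/1 → 6; chars 96.
Subsquare: 0.3695/0.0833333 → 4 → e, 0.5116/0.0416667 → 12 → m; chars em.

EE96em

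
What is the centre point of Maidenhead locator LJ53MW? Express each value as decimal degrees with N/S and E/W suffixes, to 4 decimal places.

3.9375° N, 51.0417° E

Field L=11, J=9: +11·20° lon, +9·10° lat → SW at lon 40°, lat 0°.
Square 5, 3: +5·2° lon, +3·1° lat → SW at lon 50°, lat 3°.
Subsquare m=12, w=22: +12·0.0833333° lon, +22·0.0416667° lat → SW at lon 51°, lat 3.91667°.
Cell spans 0.0833333° lon × 0.0416667° lat. Centre is SW corner plus half of each.
latitude 3.9375° N, longitude 51.0417° E.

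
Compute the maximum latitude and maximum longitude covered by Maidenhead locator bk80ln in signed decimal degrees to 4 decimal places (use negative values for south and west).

Field B=1, K=10: +1·20° lon, +10·10° lat → SW at lon -160°, lat 10°.
Square 8, 0: +8·2° lon, +0·1° lat → SW at lon -144°, lat 10°.
Subsquare l=11, n=13: +11·0.0833333° lon, +13·0.0416667° lat → SW at lon -143.083°, lat 10.5417°.
Cell spans 0.0833333° lon × 0.0416667° lat. NE corner is SW corner plus one full cell.
latitude 10.5833, longitude -143.0000.

10.5833, -143.0000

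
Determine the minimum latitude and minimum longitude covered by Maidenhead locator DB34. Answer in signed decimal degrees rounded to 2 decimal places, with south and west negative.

-76.00, -114.00

Field D=3, B=1: +3·20° lon, +1·10° lat → SW at lon -120°, lat -80°.
Square 3, 4: +3·2° lon, +4·1° lat → SW at lon -114°, lat -76°.
latitude -76.00, longitude -114.00.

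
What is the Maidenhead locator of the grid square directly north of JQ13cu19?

Latitude extended square 9; +1 → 10, wraps to 0, carry into subsquare.
Latitude subsquare u = 20; +1 → 21 = v.
The longitude characters are unchanged.

JQ13cv10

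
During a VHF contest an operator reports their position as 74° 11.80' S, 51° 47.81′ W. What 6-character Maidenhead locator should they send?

Shift to the Maidenhead origin (180°W, 90°S): lon 128.2032, lat 15.8033.
Field (20°×10°, letters A–R): 128.2032/20 → 6 → G, 15.8033/10 → 1 → B; chars GB.
Square (2°×1°, digits 0–9): 8.2032/2 → 4, 5.8033/1 → 5; chars 45.
Subsquare (5′×2.5′, letters a–x): 0.2032/0.0833333 → 2 → c, 0.8033/0.0416667 → 19 → t; chars ct.

GB45ct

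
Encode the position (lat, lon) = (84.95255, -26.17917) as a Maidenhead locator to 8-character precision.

HR64vw88

Shift to the Maidenhead origin (180°W, 90°S): lon 153.82083, lat 174.95255.
Field: lon ⌊153.82083/20⌋ = 7 → H; lat ⌊174.95255/10⌋ = 17 → R.
Square: lon ⌊13.82083/2⌋ = 6; lat ⌊4.95255/1⌋ = 4.
Subsquare: lon ⌊1.82083/0.0833333⌋ = 21 → v; lat ⌊0.95255/0.0416667⌋ = 22 → w.
Extended square: lon ⌊0.07083/0.00833333⌋ = 8; lat ⌊0.03588/0.00416667⌋ = 8.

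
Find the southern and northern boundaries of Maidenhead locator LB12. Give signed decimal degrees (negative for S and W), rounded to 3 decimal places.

Field L=11, B=1: +11·20° lon, +1·10° lat → SW at lon 40°, lat -80°.
Square 1, 2: +1·2° lon, +2·1° lat → SW at lon 42°, lat -78°.
Cell spans 2° lon × 1° lat.
south -78.000, north -77.000.

-78.000, -77.000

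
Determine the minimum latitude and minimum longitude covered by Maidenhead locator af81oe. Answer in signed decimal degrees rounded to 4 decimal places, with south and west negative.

-38.8333, -162.8333

Field A=0, F=5: +0·20° lon, +5·10° lat → SW at lon -180°, lat -40°.
Square 8, 1: +8·2° lon, +1·1° lat → SW at lon -164°, lat -39°.
Subsquare o=14, e=4: +14·0.0833333° lon, +4·0.0416667° lat → SW at lon -162.833°, lat -38.8333°.
latitude -38.8333, longitude -162.8333.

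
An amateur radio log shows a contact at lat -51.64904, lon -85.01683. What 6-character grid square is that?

ED78li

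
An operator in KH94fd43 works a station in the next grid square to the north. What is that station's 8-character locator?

KH94fd44

Latitude extended square 3; +1 → 4.
The longitude characters are unchanged.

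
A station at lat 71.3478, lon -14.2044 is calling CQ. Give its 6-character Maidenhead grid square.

IQ21vi

Shift to the Maidenhead origin (180°W, 90°S): lon 165.7956, lat 161.3478.
Field: 165.7956/20 → 8 → I, 161.3478/10 → 16 → Q; chars IQ.
Square: 5.7956/2 → 2, 1.3478/1 → 1; chars 21.
Subsquare: 1.7956/0.0833333 → 21 → v, 0.3478/0.0416667 → 8 → i; chars vi.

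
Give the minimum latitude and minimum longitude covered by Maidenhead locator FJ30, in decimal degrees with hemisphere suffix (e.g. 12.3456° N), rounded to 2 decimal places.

Field F=5, J=9: +5·20° lon, +9·10° lat → SW at lon -80°, lat 0°.
Square 3, 0: +3·2° lon, +0·1° lat → SW at lon -74°, lat 0°.
latitude 0.00° N, longitude 74.00° W.

0.00° N, 74.00° W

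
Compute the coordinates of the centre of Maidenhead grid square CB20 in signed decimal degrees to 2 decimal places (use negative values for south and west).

-79.50, -135.00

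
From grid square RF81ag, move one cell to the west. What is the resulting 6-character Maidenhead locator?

RF71xg

Longitude subsquare a = 0; −1 → -1, wraps to 23 = x, carry into square.
Longitude square 8; −1 → 7.
The latitude characters are unchanged.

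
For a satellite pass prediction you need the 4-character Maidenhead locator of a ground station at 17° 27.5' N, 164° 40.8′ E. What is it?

Offset from 180°W / 90°S: lon 344.68°, lat 107.46°.
Field (20°×10°, letters A–R): 344.68/20 → 17 → R, 107.46/10 → 10 → K; chars RK.
Square (2°×1°, digits 0–9): 4.68/2 → 2, 7.46/1 → 7; chars 27.

RK27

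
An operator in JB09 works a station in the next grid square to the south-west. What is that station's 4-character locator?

IB98

Longitude square 0; −1 → -1, wraps to 9, carry into field.
Longitude field J = 9; −1 → 8 = I.
Latitude square 9; −1 → 8.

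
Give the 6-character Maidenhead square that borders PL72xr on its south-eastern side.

PL82aq

Longitude subsquare x = 23; +1 → 24, wraps to 0 = a, carry into square.
Longitude square 7; +1 → 8.
Latitude subsquare r = 17; −1 → 16 = q.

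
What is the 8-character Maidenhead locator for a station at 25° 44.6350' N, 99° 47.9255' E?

Add 180° to longitude and 90° to latitude: 279.79876, 115.74392.
Field: lon ⌊279.79876/20⌋ = 13 → N; lat ⌊115.74392/10⌋ = 11 → L.
Square: lon ⌊19.79876/2⌋ = 9; lat ⌊5.74392/1⌋ = 5.
Subsquare: lon ⌊1.79876/0.0833333⌋ = 21 → v; lat ⌊0.74392/0.0416667⌋ = 17 → r.
Extended square: lon ⌊0.04876/0.00833333⌋ = 5; lat ⌊0.03558/0.00416667⌋ = 8.

NL95vr58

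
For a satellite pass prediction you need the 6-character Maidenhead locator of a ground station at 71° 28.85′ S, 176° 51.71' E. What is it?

RB88km

Offset from 180°W / 90°S: lon 356.8618°, lat 18.5192°.
Field: lon ⌊356.8618/20⌋ = 17 → R; lat ⌊18.5192/10⌋ = 1 → B.
Square: lon ⌊16.8618/2⌋ = 8; lat ⌊8.5192/1⌋ = 8.
Subsquare: lon ⌊0.8618/0.0833333⌋ = 10 → k; lat ⌊0.5192/0.0416667⌋ = 12 → m.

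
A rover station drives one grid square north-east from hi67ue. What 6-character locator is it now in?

HI67vf

Longitude subsquare u = 20; +1 → 21 = v.
Latitude subsquare e = 4; +1 → 5 = f.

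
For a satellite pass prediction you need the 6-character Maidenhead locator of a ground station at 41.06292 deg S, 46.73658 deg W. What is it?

Shift to the Maidenhead origin (180°W, 90°S): lon 133.2634, lat 48.9371.
Field: lon ⌊133.2634/20⌋ = 6 → G; lat ⌊48.9371/10⌋ = 4 → E.
Square: lon ⌊13.2634/2⌋ = 6; lat ⌊8.9371/1⌋ = 8.
Subsquare: lon ⌊1.2634/0.0833333⌋ = 15 → p; lat ⌊0.9371/0.0416667⌋ = 22 → w.

GE68pw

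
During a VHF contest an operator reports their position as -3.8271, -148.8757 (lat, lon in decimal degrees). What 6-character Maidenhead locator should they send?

Add 180° to longitude and 90° to latitude: 31.1243, 86.1729.
Field: lon ⌊31.1243/20⌋ = 1 → B; lat ⌊86.1729/10⌋ = 8 → I.
Square: lon ⌊11.1243/2⌋ = 5; lat ⌊6.1729/1⌋ = 6.
Subsquare: lon ⌊1.1243/0.0833333⌋ = 13 → n; lat ⌊0.1729/0.0416667⌋ = 4 → e.

BI56ne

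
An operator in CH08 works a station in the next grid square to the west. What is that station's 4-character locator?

BH98

Longitude square 0; −1 → -1, wraps to 9, carry into field.
Longitude field C = 2; −1 → 1 = B.
The latitude characters are unchanged.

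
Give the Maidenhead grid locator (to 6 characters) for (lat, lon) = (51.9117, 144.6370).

QO21hv

Add 180° to longitude and 90° to latitude: 324.6370, 141.9117.
Field (20°×10°, letters A–R): lon ⌊324.6370/20⌋ = 16 → Q; lat ⌊141.9117/10⌋ = 14 → O.
Square (2°×1°, digits 0–9): lon ⌊4.6370/2⌋ = 2; lat ⌊1.9117/1⌋ = 1.
Subsquare (5′×2.5′, letters a–x): lon ⌊0.6370/0.0833333⌋ = 7 → h; lat ⌊0.9117/0.0416667⌋ = 21 → v.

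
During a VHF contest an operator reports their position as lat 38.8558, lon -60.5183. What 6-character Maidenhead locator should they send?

Shift to the Maidenhead origin (180°W, 90°S): lon 119.4817, lat 128.8558.
Field: 119.4817/20 → 5 → F, 128.8558/10 → 12 → M; chars FM.
Square: 19.4817/2 → 9, 8.8558/1 → 8; chars 98.
Subsquare: 1.4817/0.0833333 → 17 → r, 0.8558/0.0416667 → 20 → u; chars ru.

FM98ru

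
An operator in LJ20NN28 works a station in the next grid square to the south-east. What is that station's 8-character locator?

LJ20nn37

Longitude extended square 2; +1 → 3.
Latitude extended square 8; −1 → 7.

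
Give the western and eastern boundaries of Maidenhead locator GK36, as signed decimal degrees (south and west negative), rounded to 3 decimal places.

-54.000, -52.000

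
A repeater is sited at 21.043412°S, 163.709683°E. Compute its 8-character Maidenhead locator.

RG18uw59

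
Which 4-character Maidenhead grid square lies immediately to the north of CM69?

CN60

Latitude square 9; +1 → 10, wraps to 0, carry into field.
Latitude field M = 12; +1 → 13 = N.
The longitude characters are unchanged.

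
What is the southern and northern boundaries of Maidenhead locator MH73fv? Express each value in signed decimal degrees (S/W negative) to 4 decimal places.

Field M=12, H=7: +12·20° lon, +7·10° lat → SW at lon 60°, lat -20°.
Square 7, 3: +7·2° lon, +3·1° lat → SW at lon 74°, lat -17°.
Subsquare f=5, v=21: +5·0.0833333° lon, +21·0.0416667° lat → SW at lon 74.4167°, lat -16.125°.
Cell spans 0.0833333° lon × 0.0416667° lat.
south -16.1250, north -16.0833.

-16.1250, -16.0833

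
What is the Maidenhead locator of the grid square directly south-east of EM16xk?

EM26aj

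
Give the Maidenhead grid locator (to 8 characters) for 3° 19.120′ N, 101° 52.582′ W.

DJ93bh46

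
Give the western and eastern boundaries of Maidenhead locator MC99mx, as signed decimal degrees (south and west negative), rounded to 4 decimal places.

Field M=12, C=2: +12·20° lon, +2·10° lat → SW at lon 60°, lat -70°.
Square 9, 9: +9·2° lon, +9·1° lat → SW at lon 78°, lat -61°.
Subsquare m=12, x=23: +12·0.0833333° lon, +23·0.0416667° lat → SW at lon 79°, lat -60.0417°.
Cell spans 0.0833333° lon × 0.0416667° lat.
west 79.0000, east 79.0833.

79.0000, 79.0833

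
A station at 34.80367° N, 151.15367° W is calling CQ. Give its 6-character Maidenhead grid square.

BM44kt

Add 180° to longitude and 90° to latitude: 28.8463, 124.8037.
Field: lon ⌊28.8463/20⌋ = 1 → B; lat ⌊124.8037/10⌋ = 12 → M.
Square: lon ⌊8.8463/2⌋ = 4; lat ⌊4.8037/1⌋ = 4.
Subsquare: lon ⌊0.8463/0.0833333⌋ = 10 → k; lat ⌊0.8037/0.0416667⌋ = 19 → t.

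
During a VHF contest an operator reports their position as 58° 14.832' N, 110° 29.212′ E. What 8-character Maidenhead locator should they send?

OO58ff89

Add 180° to longitude and 90° to latitude: 290.48687, 148.24720.
Field: lon ⌊290.48687/20⌋ = 14 → O; lat ⌊148.24720/10⌋ = 14 → O.
Square: lon ⌊10.48687/2⌋ = 5; lat ⌊8.24720/1⌋ = 8.
Subsquare: lon ⌊0.48687/0.0833333⌋ = 5 → f; lat ⌊0.24720/0.0416667⌋ = 5 → f.
Extended square: lon ⌊0.07020/0.00833333⌋ = 8; lat ⌊0.03887/0.00416667⌋ = 9.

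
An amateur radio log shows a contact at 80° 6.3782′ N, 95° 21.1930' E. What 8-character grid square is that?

NR70qc25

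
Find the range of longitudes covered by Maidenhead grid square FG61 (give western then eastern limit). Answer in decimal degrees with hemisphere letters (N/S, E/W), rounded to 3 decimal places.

Field F=5, G=6: +5·20° lon, +6·10° lat → SW at lon -80°, lat -30°.
Square 6, 1: +6·2° lon, +1·1° lat → SW at lon -68°, lat -29°.
Cell spans 2° lon × 1° lat.
west 68.000° W, east 66.000° W.

68.000° W, 66.000° W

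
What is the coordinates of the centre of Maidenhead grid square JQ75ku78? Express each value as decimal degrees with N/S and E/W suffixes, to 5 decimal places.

75.86875° N, 14.89583° E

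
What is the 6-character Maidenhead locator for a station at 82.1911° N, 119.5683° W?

DR02fe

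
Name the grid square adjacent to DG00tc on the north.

DG00td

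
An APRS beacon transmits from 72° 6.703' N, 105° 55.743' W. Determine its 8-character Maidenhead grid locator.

DQ72ac86

Offset from 180°W / 90°S: lon 74.07095°, lat 162.11172°.
Field: lon ⌊74.07095/20⌋ = 3 → D; lat ⌊162.11172/10⌋ = 16 → Q.
Square: lon ⌊14.07095/2⌋ = 7; lat ⌊2.11172/1⌋ = 2.
Subsquare: lon ⌊0.07095/0.0833333⌋ = 0 → a; lat ⌊0.11172/0.0416667⌋ = 2 → c.
Extended square: lon ⌊0.07095/0.00833333⌋ = 8; lat ⌊0.02838/0.00416667⌋ = 6.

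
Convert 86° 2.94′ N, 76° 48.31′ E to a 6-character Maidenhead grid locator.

Offset from 180°W / 90°S: lon 256.8052°, lat 176.0490°.
Field: lon ⌊256.8052/20⌋ = 12 → M; lat ⌊176.0490/10⌋ = 17 → R.
Square: lon ⌊16.8052/2⌋ = 8; lat ⌊6.0490/1⌋ = 6.
Subsquare: lon ⌊0.8052/0.0833333⌋ = 9 → j; lat ⌊0.0490/0.0416667⌋ = 1 → b.

MR86jb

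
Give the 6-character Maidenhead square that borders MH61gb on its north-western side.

MH61fc

Longitude subsquare g = 6; −1 → 5 = f.
Latitude subsquare b = 1; +1 → 2 = c.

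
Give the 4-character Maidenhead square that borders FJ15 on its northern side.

FJ16

Latitude square 5; +1 → 6.
The longitude characters are unchanged.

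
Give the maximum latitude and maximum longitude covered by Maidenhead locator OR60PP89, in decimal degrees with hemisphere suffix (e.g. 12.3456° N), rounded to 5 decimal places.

80.66667° N, 113.32500° E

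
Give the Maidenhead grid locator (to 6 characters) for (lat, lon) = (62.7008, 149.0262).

QP42mq

Offset from 180°W / 90°S: lon 329.0262°, lat 152.7008°.
Field (20°×10°, letters A–R): 329.0262/20 → 16 → Q, 152.7008/10 → 15 → P; chars QP.
Square (2°×1°, digits 0–9): 9.0262/2 → 4, 2.7008/1 → 2; chars 42.
Subsquare (5′×2.5′, letters a–x): 1.0262/0.0833333 → 12 → m, 0.7008/0.0416667 → 16 → q; chars mq.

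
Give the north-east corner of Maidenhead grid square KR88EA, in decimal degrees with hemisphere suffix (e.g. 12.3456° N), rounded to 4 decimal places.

88.0417° N, 36.4167° E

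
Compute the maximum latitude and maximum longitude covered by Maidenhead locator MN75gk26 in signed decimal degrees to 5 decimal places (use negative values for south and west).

45.44583, 74.52500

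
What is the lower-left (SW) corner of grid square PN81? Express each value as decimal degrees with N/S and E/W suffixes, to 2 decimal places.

41.00° N, 136.00° E

Field P=15, N=13: +15·20° lon, +13·10° lat → SW at lon 120°, lat 40°.
Square 8, 1: +8·2° lon, +1·1° lat → SW at lon 136°, lat 41°.
latitude 41.00° N, longitude 136.00° E.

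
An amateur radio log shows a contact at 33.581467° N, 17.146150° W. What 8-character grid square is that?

Offset from 180°W / 90°S: lon 162.85385°, lat 123.58147°.
Field: lon ⌊162.85385/20⌋ = 8 → I; lat ⌊123.58147/10⌋ = 12 → M.
Square: lon ⌊2.85385/2⌋ = 1; lat ⌊3.58147/1⌋ = 3.
Subsquare: lon ⌊0.85385/0.0833333⌋ = 10 → k; lat ⌊0.58147/0.0416667⌋ = 13 → n.
Extended square: lon ⌊0.02052/0.00833333⌋ = 2; lat ⌊0.03980/0.00416667⌋ = 9.

IM13kn29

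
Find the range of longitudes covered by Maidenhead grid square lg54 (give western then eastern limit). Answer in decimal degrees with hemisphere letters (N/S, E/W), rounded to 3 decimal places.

50.000° E, 52.000° E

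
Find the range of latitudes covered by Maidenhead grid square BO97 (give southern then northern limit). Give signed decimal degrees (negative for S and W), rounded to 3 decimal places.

Field B=1, O=14: +1·20° lon, +14·10° lat → SW at lon -160°, lat 50°.
Square 9, 7: +9·2° lon, +7·1° lat → SW at lon -142°, lat 57°.
Cell spans 2° lon × 1° lat.
south 57.000, north 58.000.

57.000, 58.000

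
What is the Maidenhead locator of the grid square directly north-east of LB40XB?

Longitude subsquare x = 23; +1 → 24, wraps to 0 = a, carry into square.
Longitude square 4; +1 → 5.
Latitude subsquare b = 1; +1 → 2 = c.

LB50ac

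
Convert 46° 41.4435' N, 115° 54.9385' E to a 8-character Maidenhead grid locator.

Offset from 180°W / 90°S: lon 295.91564°, lat 136.69072°.
Field (20°×10°, letters A–R): lon ⌊295.91564/20⌋ = 14 → O; lat ⌊136.69072/10⌋ = 13 → N.
Square (2°×1°, digits 0–9): lon ⌊15.91564/2⌋ = 7; lat ⌊6.69072/1⌋ = 6.
Subsquare (5′×2.5′, letters a–x): lon ⌊1.91564/0.0833333⌋ = 22 → w; lat ⌊0.69072/0.0416667⌋ = 16 → q.
Extended square (30″×15″, digits 0–9): lon ⌊0.08231/0.00833333⌋ = 9; lat ⌊0.02406/0.00416667⌋ = 5.

ON76wq95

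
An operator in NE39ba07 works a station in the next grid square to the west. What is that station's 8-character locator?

Longitude extended square 0; −1 → -1, wraps to 9, carry into subsquare.
Longitude subsquare b = 1; −1 → 0 = a.
The latitude characters are unchanged.

NE39aa97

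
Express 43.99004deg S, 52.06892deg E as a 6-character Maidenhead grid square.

LE66aa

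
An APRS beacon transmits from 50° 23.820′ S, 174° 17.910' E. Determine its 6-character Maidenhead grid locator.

RD79do

Add 180° to longitude and 90° to latitude: 354.2985, 39.6030.
Field (20°×10°, letters A–R): lon ⌊354.2985/20⌋ = 17 → R; lat ⌊39.6030/10⌋ = 3 → D.
Square (2°×1°, digits 0–9): lon ⌊14.2985/2⌋ = 7; lat ⌊9.6030/1⌋ = 9.
Subsquare (5′×2.5′, letters a–x): lon ⌊0.2985/0.0833333⌋ = 3 → d; lat ⌊0.6030/0.0416667⌋ = 14 → o.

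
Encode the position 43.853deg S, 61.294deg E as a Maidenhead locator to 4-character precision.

Add 180° to longitude and 90° to latitude: 241.29, 46.15.
Field: lon ⌊241.29/20⌋ = 12 → M; lat ⌊46.15/10⌋ = 4 → E.
Square: lon ⌊1.29/2⌋ = 0; lat ⌊6.15/1⌋ = 6.

ME06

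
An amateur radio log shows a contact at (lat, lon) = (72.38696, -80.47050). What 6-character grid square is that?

EQ92sj

Offset from 180°W / 90°S: lon 99.5295°, lat 162.3870°.
Field: lon ⌊99.5295/20⌋ = 4 → E; lat ⌊162.3870/10⌋ = 16 → Q.
Square: lon ⌊19.5295/2⌋ = 9; lat ⌊2.3870/1⌋ = 2.
Subsquare: lon ⌊1.5295/0.0833333⌋ = 18 → s; lat ⌊0.3870/0.0416667⌋ = 9 → j.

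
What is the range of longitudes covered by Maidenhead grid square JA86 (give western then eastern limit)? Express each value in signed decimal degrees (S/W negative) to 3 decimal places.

Field J=9, A=0: +9·20° lon, +0·10° lat → SW at lon 0°, lat -90°.
Square 8, 6: +8·2° lon, +6·1° lat → SW at lon 16°, lat -84°.
Cell spans 2° lon × 1° lat.
west 16.000, east 18.000.

16.000, 18.000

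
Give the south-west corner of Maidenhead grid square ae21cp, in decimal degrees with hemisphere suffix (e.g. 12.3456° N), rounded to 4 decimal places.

48.3750° S, 175.8333° W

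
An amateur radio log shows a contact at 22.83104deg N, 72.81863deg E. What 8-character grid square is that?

ML62jt89

Shift to the Maidenhead origin (180°W, 90°S): lon 252.81863, lat 112.83104.
Field: 252.81863/20 → 12 → M, 112.83104/10 → 11 → L; chars ML.
Square: 12.81863/2 → 6, 2.83104/1 → 2; chars 62.
Subsquare: 0.81863/0.0833333 → 9 → j, 0.83104/0.0416667 → 19 → t; chars jt.
Extended square: 0.06863/0.00833333 → 8, 0.03937/0.00416667 → 9; chars 89.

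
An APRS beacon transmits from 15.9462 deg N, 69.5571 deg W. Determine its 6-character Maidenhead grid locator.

FK55fw

Shift to the Maidenhead origin (180°W, 90°S): lon 110.4429, lat 105.9462.
Field: 110.4429/20 → 5 → F, 105.9462/10 → 10 → K; chars FK.
Square: 10.4429/2 → 5, 5.9462/1 → 5; chars 55.
Subsquare: 0.4429/0.0833333 → 5 → f, 0.9462/0.0416667 → 22 → w; chars fw.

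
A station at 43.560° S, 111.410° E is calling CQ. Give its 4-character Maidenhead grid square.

OE56

Shift to the Maidenhead origin (180°W, 90°S): lon 291.41, lat 46.44.
Field: lon ⌊291.41/20⌋ = 14 → O; lat ⌊46.44/10⌋ = 4 → E.
Square: lon ⌊11.41/2⌋ = 5; lat ⌊6.44/1⌋ = 6.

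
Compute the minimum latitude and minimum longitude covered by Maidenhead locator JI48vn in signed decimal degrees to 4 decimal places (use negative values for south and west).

-1.4583, 9.7500

Field J=9, I=8: +9·20° lon, +8·10° lat → SW at lon 0°, lat -10°.
Square 4, 8: +4·2° lon, +8·1° lat → SW at lon 8°, lat -2°.
Subsquare v=21, n=13: +21·0.0833333° lon, +13·0.0416667° lat → SW at lon 9.75°, lat -1.45833°.
latitude -1.4583, longitude 9.7500.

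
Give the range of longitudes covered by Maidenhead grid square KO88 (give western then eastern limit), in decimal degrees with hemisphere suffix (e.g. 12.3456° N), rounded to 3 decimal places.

Field K=10, O=14: +10·20° lon, +14·10° lat → SW at lon 20°, lat 50°.
Square 8, 8: +8·2° lon, +8·1° lat → SW at lon 36°, lat 58°.
Cell spans 2° lon × 1° lat.
west 36.000° E, east 38.000° E.

36.000° E, 38.000° E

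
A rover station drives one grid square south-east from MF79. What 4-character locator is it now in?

MF88

Longitude square 7; +1 → 8.
Latitude square 9; −1 → 8.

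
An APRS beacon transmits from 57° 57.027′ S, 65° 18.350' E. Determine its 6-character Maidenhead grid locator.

MD22pb

Shift to the Maidenhead origin (180°W, 90°S): lon 245.3058, lat 32.0496.
Field: lon ⌊245.3058/20⌋ = 12 → M; lat ⌊32.0496/10⌋ = 3 → D.
Square: lon ⌊5.3058/2⌋ = 2; lat ⌊2.0496/1⌋ = 2.
Subsquare: lon ⌊1.3058/0.0833333⌋ = 15 → p; lat ⌊0.0496/0.0416667⌋ = 1 → b.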